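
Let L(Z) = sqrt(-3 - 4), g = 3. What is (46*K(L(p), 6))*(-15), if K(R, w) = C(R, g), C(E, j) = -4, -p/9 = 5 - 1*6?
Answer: 2760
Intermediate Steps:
p = 9 (p = -9*(5 - 1*6) = -9*(5 - 6) = -9*(-1) = 9)
L(Z) = I*sqrt(7) (L(Z) = sqrt(-7) = I*sqrt(7))
K(R, w) = -4
(46*K(L(p), 6))*(-15) = (46*(-4))*(-15) = -184*(-15) = 2760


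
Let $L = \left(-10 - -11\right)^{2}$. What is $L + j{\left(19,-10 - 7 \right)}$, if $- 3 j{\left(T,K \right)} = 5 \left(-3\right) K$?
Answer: $-84$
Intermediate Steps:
$j{\left(T,K \right)} = 5 K$ ($j{\left(T,K \right)} = - \frac{5 \left(-3\right) K}{3} = - \frac{\left(-15\right) K}{3} = 5 K$)
$L = 1$ ($L = \left(-10 + 11\right)^{2} = 1^{2} = 1$)
$L + j{\left(19,-10 - 7 \right)} = 1 + 5 \left(-10 - 7\right) = 1 + 5 \left(-17\right) = 1 - 85 = -84$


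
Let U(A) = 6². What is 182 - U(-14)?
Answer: 146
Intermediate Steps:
U(A) = 36
182 - U(-14) = 182 - 1*36 = 182 - 36 = 146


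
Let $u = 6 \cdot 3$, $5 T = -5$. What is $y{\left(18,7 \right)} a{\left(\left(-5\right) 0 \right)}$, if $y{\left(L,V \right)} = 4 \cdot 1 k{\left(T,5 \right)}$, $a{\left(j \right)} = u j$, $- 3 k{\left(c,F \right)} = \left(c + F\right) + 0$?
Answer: $0$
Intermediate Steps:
$T = -1$ ($T = \frac{1}{5} \left(-5\right) = -1$)
$u = 18$
$k{\left(c,F \right)} = - \frac{F}{3} - \frac{c}{3}$ ($k{\left(c,F \right)} = - \frac{\left(c + F\right) + 0}{3} = - \frac{\left(F + c\right) + 0}{3} = - \frac{F + c}{3} = - \frac{F}{3} - \frac{c}{3}$)
$a{\left(j \right)} = 18 j$
$y{\left(L,V \right)} = - \frac{16}{3}$ ($y{\left(L,V \right)} = 4 \cdot 1 \left(\left(- \frac{1}{3}\right) 5 - - \frac{1}{3}\right) = 4 \left(- \frac{5}{3} + \frac{1}{3}\right) = 4 \left(- \frac{4}{3}\right) = - \frac{16}{3}$)
$y{\left(18,7 \right)} a{\left(\left(-5\right) 0 \right)} = - \frac{16 \cdot 18 \left(\left(-5\right) 0\right)}{3} = - \frac{16 \cdot 18 \cdot 0}{3} = \left(- \frac{16}{3}\right) 0 = 0$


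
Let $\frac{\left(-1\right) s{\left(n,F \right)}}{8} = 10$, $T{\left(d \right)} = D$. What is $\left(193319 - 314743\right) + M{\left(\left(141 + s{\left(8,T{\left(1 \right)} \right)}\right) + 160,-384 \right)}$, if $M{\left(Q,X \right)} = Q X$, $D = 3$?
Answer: $-206288$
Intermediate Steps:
$T{\left(d \right)} = 3$
$s{\left(n,F \right)} = -80$ ($s{\left(n,F \right)} = \left(-8\right) 10 = -80$)
$\left(193319 - 314743\right) + M{\left(\left(141 + s{\left(8,T{\left(1 \right)} \right)}\right) + 160,-384 \right)} = \left(193319 - 314743\right) + \left(\left(141 - 80\right) + 160\right) \left(-384\right) = -121424 + \left(61 + 160\right) \left(-384\right) = -121424 + 221 \left(-384\right) = -121424 - 84864 = -206288$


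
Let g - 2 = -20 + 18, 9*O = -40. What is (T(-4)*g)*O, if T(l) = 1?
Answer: 0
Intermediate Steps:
O = -40/9 (O = (⅑)*(-40) = -40/9 ≈ -4.4444)
g = 0 (g = 2 + (-20 + 18) = 2 - 2 = 0)
(T(-4)*g)*O = (1*0)*(-40/9) = 0*(-40/9) = 0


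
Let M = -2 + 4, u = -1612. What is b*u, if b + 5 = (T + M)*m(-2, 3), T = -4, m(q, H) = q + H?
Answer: 11284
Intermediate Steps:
m(q, H) = H + q
M = 2
b = -7 (b = -5 + (-4 + 2)*(3 - 2) = -5 - 2*1 = -5 - 2 = -7)
b*u = -7*(-1612) = 11284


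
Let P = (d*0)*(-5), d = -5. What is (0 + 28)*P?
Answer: 0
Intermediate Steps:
P = 0 (P = -5*0*(-5) = 0*(-5) = 0)
(0 + 28)*P = (0 + 28)*0 = 28*0 = 0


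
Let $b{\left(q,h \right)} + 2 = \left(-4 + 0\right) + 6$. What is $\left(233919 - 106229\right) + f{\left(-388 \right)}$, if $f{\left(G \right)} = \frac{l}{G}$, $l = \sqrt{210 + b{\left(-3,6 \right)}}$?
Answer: $127690 - \frac{\sqrt{210}}{388} \approx 1.2769 \cdot 10^{5}$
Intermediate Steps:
$b{\left(q,h \right)} = 0$ ($b{\left(q,h \right)} = -2 + \left(\left(-4 + 0\right) + 6\right) = -2 + \left(-4 + 6\right) = -2 + 2 = 0$)
$l = \sqrt{210}$ ($l = \sqrt{210 + 0} = \sqrt{210} \approx 14.491$)
$f{\left(G \right)} = \frac{\sqrt{210}}{G}$
$\left(233919 - 106229\right) + f{\left(-388 \right)} = \left(233919 - 106229\right) + \frac{\sqrt{210}}{-388} = 127690 + \sqrt{210} \left(- \frac{1}{388}\right) = 127690 - \frac{\sqrt{210}}{388}$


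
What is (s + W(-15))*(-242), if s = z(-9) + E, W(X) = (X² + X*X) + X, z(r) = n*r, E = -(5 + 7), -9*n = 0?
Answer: -102366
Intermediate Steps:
n = 0 (n = -⅑*0 = 0)
E = -12 (E = -1*12 = -12)
z(r) = 0 (z(r) = 0*r = 0)
W(X) = X + 2*X² (W(X) = (X² + X²) + X = 2*X² + X = X + 2*X²)
s = -12 (s = 0 - 12 = -12)
(s + W(-15))*(-242) = (-12 - 15*(1 + 2*(-15)))*(-242) = (-12 - 15*(1 - 30))*(-242) = (-12 - 15*(-29))*(-242) = (-12 + 435)*(-242) = 423*(-242) = -102366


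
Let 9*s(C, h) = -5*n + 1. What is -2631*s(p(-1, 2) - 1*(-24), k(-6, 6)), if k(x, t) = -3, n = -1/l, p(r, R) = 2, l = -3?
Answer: 1754/9 ≈ 194.89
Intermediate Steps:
n = 1/3 (n = -1/(-3) = -1*(-1/3) = 1/3 ≈ 0.33333)
s(C, h) = -2/27 (s(C, h) = (-5*1/3 + 1)/9 = (-5/3 + 1)/9 = (1/9)*(-2/3) = -2/27)
-2631*s(p(-1, 2) - 1*(-24), k(-6, 6)) = -2631*(-2/27) = 1754/9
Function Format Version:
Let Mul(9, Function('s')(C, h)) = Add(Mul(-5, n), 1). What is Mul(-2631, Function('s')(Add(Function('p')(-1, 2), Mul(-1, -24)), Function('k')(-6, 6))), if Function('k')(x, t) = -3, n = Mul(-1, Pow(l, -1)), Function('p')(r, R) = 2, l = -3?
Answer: Rational(1754, 9) ≈ 194.89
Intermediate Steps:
n = Rational(1, 3) (n = Mul(-1, Pow(-3, -1)) = Mul(-1, Rational(-1, 3)) = Rational(1, 3) ≈ 0.33333)
Function('s')(C, h) = Rational(-2, 27) (Function('s')(C, h) = Mul(Rational(1, 9), Add(Mul(-5, Rational(1, 3)), 1)) = Mul(Rational(1, 9), Add(Rational(-5, 3), 1)) = Mul(Rational(1, 9), Rational(-2, 3)) = Rational(-2, 27))
Mul(-2631, Function('s')(Add(Function('p')(-1, 2), Mul(-1, -24)), Function('k')(-6, 6))) = Mul(-2631, Rational(-2, 27)) = Rational(1754, 9)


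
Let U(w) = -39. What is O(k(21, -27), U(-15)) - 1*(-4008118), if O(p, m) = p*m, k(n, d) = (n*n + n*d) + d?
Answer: 4014085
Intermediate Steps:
k(n, d) = d + n² + d*n (k(n, d) = (n² + d*n) + d = d + n² + d*n)
O(p, m) = m*p
O(k(21, -27), U(-15)) - 1*(-4008118) = -39*(-27 + 21² - 27*21) - 1*(-4008118) = -39*(-27 + 441 - 567) + 4008118 = -39*(-153) + 4008118 = 5967 + 4008118 = 4014085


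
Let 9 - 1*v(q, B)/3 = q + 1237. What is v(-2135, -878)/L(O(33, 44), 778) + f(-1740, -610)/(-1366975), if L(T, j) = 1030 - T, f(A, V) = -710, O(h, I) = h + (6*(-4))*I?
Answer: 744199321/561279935 ≈ 1.3259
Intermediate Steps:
v(q, B) = -3684 - 3*q (v(q, B) = 27 - 3*(q + 1237) = 27 - 3*(1237 + q) = 27 + (-3711 - 3*q) = -3684 - 3*q)
O(h, I) = h - 24*I
v(-2135, -878)/L(O(33, 44), 778) + f(-1740, -610)/(-1366975) = (-3684 - 3*(-2135))/(1030 - (33 - 24*44)) - 710/(-1366975) = (-3684 + 6405)/(1030 - (33 - 1056)) - 710*(-1/1366975) = 2721/(1030 - 1*(-1023)) + 142/273395 = 2721/(1030 + 1023) + 142/273395 = 2721/2053 + 142/273395 = 744199321/561279935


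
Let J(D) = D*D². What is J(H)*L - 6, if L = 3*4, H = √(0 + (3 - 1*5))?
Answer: -6 - 24*I*√2 ≈ -6.0 - 33.941*I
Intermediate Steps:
H = I*√2 (H = √(0 + (3 - 5)) = √(0 - 2) = √(-2) = I*√2 ≈ 1.4142*I)
J(D) = D³
L = 12
J(H)*L - 6 = (I*√2)³*12 - 6 = -2*I*√2*12 - 6 = -24*I*√2 - 6 = -6 - 24*I*√2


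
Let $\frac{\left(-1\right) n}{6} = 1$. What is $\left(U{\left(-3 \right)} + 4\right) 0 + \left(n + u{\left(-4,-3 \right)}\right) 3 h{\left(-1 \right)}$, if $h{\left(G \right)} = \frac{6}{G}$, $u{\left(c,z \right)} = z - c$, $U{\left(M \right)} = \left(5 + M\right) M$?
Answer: $90$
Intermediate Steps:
$n = -6$ ($n = \left(-6\right) 1 = -6$)
$U{\left(M \right)} = M \left(5 + M\right)$
$\left(U{\left(-3 \right)} + 4\right) 0 + \left(n + u{\left(-4,-3 \right)}\right) 3 h{\left(-1 \right)} = \left(- 3 \left(5 - 3\right) + 4\right) 0 + \left(-6 - -1\right) 3 \frac{6}{-1} = \left(\left(-3\right) 2 + 4\right) 0 + \left(-6 + \left(-3 + 4\right)\right) 3 \cdot 6 \left(-1\right) = \left(-6 + 4\right) 0 + \left(-6 + 1\right) 3 \left(-6\right) = \left(-2\right) 0 + \left(-5\right) 3 \left(-6\right) = 0 - -90 = 0 + 90 = 90$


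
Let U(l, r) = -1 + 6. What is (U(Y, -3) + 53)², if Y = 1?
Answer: 3364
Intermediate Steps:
U(l, r) = 5
(U(Y, -3) + 53)² = (5 + 53)² = 58² = 3364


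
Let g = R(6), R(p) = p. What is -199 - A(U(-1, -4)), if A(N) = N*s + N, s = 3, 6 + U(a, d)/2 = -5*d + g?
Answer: -359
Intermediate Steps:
g = 6
U(a, d) = -10*d (U(a, d) = -12 + 2*(-5*d + 6) = -12 + 2*(6 - 5*d) = -12 + (12 - 10*d) = -10*d)
A(N) = 4*N (A(N) = N*3 + N = 3*N + N = 4*N)
-199 - A(U(-1, -4)) = -199 - 4*(-10*(-4)) = -199 - 4*40 = -199 - 1*160 = -199 - 160 = -359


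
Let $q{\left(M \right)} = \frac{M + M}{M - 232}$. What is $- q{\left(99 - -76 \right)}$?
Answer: $\frac{350}{57} \approx 6.1404$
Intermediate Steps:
$q{\left(M \right)} = \frac{2 M}{-232 + M}$
$- q{\left(99 - -76 \right)} = - \frac{2 \left(99 - -76\right)}{-232 + \left(99 - -76\right)} = - \frac{2 \left(99 + 76\right)}{-232 + \left(99 + 76\right)} = - \frac{2 \cdot 175}{-232 + 175} = - \frac{2 \cdot 175}{-57} = - \frac{2 \cdot 175 \left(-1\right)}{57} = \left(-1\right) \left(- \frac{350}{57}\right) = \frac{350}{57}$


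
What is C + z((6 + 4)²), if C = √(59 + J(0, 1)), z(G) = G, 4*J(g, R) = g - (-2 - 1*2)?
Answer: 100 + 2*√15 ≈ 107.75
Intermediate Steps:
J(g, R) = 1 + g/4 (J(g, R) = (g - (-2 - 1*2))/4 = (g - (-2 - 2))/4 = (g - 1*(-4))/4 = (g + 4)/4 = (4 + g)/4 = 1 + g/4)
C = 2*√15 (C = √(59 + (1 + (¼)*0)) = √(59 + (1 + 0)) = √(59 + 1) = √60 = 2*√15 ≈ 7.7460)
C + z((6 + 4)²) = 2*√15 + (6 + 4)² = 2*√15 + 10² = 2*√15 + 100 = 100 + 2*√15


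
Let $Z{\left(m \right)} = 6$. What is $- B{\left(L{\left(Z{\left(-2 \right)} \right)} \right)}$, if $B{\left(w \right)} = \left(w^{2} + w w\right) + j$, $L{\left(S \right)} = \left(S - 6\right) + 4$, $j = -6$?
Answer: $-26$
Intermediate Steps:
$L{\left(S \right)} = -2 + S$ ($L{\left(S \right)} = \left(-6 + S\right) + 4 = -2 + S$)
$B{\left(w \right)} = -6 + 2 w^{2}$ ($B{\left(w \right)} = \left(w^{2} + w w\right) - 6 = \left(w^{2} + w^{2}\right) - 6 = 2 w^{2} - 6 = -6 + 2 w^{2}$)
$- B{\left(L{\left(Z{\left(-2 \right)} \right)} \right)} = - (-6 + 2 \left(-2 + 6\right)^{2}) = - (-6 + 2 \cdot 4^{2}) = - (-6 + 2 \cdot 16) = - (-6 + 32) = \left(-1\right) 26 = -26$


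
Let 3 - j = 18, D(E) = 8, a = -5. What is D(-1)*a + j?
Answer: -55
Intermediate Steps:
j = -15 (j = 3 - 1*18 = 3 - 18 = -15)
D(-1)*a + j = 8*(-5) - 15 = -40 - 15 = -55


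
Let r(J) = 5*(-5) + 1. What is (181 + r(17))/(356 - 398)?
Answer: -157/42 ≈ -3.7381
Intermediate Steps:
r(J) = -24 (r(J) = -25 + 1 = -24)
(181 + r(17))/(356 - 398) = (181 - 24)/(356 - 398) = 157/(-42) = 157*(-1/42) = -157/42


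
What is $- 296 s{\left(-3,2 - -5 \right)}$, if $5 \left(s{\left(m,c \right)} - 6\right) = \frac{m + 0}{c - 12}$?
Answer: $- \frac{45288}{25} \approx -1811.5$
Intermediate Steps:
$s{\left(m,c \right)} = 6 + \frac{m}{5 \left(-12 + c\right)}$ ($s{\left(m,c \right)} = 6 + \frac{\left(m + 0\right) \frac{1}{c - 12}}{5} = 6 + \frac{m \frac{1}{-12 + c}}{5} = 6 + \frac{m}{5 \left(-12 + c\right)}$)
$- 296 s{\left(-3,2 - -5 \right)} = - 296 \frac{-360 - 3 + 30 \left(2 - -5\right)}{5 \left(-12 + \left(2 - -5\right)\right)} = - 296 \frac{-360 - 3 + 30 \left(2 + 5\right)}{5 \left(-12 + \left(2 + 5\right)\right)} = - 296 \frac{-360 - 3 + 30 \cdot 7}{5 \left(-12 + 7\right)} = - 296 \frac{-360 - 3 + 210}{5 \left(-5\right)} = - 296 \cdot \frac{1}{5} \left(- \frac{1}{5}\right) \left(-153\right) = \left(-296\right) \frac{153}{25} = - \frac{45288}{25}$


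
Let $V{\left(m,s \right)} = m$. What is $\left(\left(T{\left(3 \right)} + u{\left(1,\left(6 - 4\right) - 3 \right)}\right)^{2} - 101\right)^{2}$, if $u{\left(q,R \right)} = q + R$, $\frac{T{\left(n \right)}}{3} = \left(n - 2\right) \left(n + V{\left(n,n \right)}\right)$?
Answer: $49729$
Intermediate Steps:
$T{\left(n \right)} = 6 n \left(-2 + n\right)$ ($T{\left(n \right)} = 3 \left(n - 2\right) \left(n + n\right) = 3 \left(-2 + n\right) 2 n = 3 \cdot 2 n \left(-2 + n\right) = 6 n \left(-2 + n\right)$)
$u{\left(q,R \right)} = R + q$
$\left(\left(T{\left(3 \right)} + u{\left(1,\left(6 - 4\right) - 3 \right)}\right)^{2} - 101\right)^{2} = \left(\left(6 \cdot 3 \left(-2 + 3\right) + \left(\left(\left(6 - 4\right) - 3\right) + 1\right)\right)^{2} - 101\right)^{2} = \left(\left(6 \cdot 3 \cdot 1 + \left(\left(2 - 3\right) + 1\right)\right)^{2} - 101\right)^{2} = \left(\left(18 + \left(-1 + 1\right)\right)^{2} - 101\right)^{2} = \left(\left(18 + 0\right)^{2} - 101\right)^{2} = \left(18^{2} - 101\right)^{2} = \left(324 - 101\right)^{2} = 223^{2} = 49729$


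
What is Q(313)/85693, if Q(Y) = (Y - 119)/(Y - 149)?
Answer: 97/7026826 ≈ 1.3804e-5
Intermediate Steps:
Q(Y) = (-119 + Y)/(-149 + Y)
Q(313)/85693 = ((-119 + 313)/(-149 + 313))/85693 = (194/164)*(1/85693) = ((1/164)*194)*(1/85693) = (97/82)*(1/85693) = 97/7026826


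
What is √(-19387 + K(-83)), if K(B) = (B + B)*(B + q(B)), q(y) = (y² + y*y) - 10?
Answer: I*√2291097 ≈ 1513.6*I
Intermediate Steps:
q(y) = -10 + 2*y² (q(y) = (y² + y²) - 10 = 2*y² - 10 = -10 + 2*y²)
K(B) = 2*B*(-10 + B + 2*B²) (K(B) = (B + B)*(B + (-10 + 2*B²)) = (2*B)*(-10 + B + 2*B²) = 2*B*(-10 + B + 2*B²))
√(-19387 + K(-83)) = √(-19387 + 2*(-83)*(-10 - 83 + 2*(-83)²)) = √(-19387 + 2*(-83)*(-10 - 83 + 2*6889)) = √(-19387 + 2*(-83)*(-10 - 83 + 13778)) = √(-19387 + 2*(-83)*13685) = √(-19387 - 2271710) = √(-2291097) = I*√2291097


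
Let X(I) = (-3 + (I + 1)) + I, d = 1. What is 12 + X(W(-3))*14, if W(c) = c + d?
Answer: -72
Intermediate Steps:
W(c) = 1 + c (W(c) = c + 1 = 1 + c)
X(I) = -2 + 2*I (X(I) = (-3 + (1 + I)) + I = (-2 + I) + I = -2 + 2*I)
12 + X(W(-3))*14 = 12 + (-2 + 2*(1 - 3))*14 = 12 + (-2 + 2*(-2))*14 = 12 + (-2 - 4)*14 = 12 - 6*14 = 12 - 84 = -72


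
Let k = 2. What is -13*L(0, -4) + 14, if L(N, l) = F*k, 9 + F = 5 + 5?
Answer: -12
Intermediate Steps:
F = 1 (F = -9 + (5 + 5) = -9 + 10 = 1)
L(N, l) = 2 (L(N, l) = 1*2 = 2)
-13*L(0, -4) + 14 = -13*2 + 14 = -26 + 14 = -12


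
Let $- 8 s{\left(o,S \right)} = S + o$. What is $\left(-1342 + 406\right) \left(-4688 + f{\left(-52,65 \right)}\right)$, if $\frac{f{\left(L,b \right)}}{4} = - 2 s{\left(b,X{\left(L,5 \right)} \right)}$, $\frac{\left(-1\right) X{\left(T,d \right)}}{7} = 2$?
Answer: $4340232$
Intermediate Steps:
$X{\left(T,d \right)} = -14$ ($X{\left(T,d \right)} = \left(-7\right) 2 = -14$)
$s{\left(o,S \right)} = - \frac{S}{8} - \frac{o}{8}$ ($s{\left(o,S \right)} = - \frac{S + o}{8} = - \frac{S}{8} - \frac{o}{8}$)
$f{\left(L,b \right)} = -14 + b$ ($f{\left(L,b \right)} = 4 \left(- 2 \left(\left(- \frac{1}{8}\right) \left(-14\right) - \frac{b}{8}\right)\right) = 4 \left(- 2 \left(\frac{7}{4} - \frac{b}{8}\right)\right) = 4 \left(- \frac{7}{2} + \frac{b}{4}\right) = -14 + b$)
$\left(-1342 + 406\right) \left(-4688 + f{\left(-52,65 \right)}\right) = \left(-1342 + 406\right) \left(-4688 + \left(-14 + 65\right)\right) = - 936 \left(-4688 + 51\right) = \left(-936\right) \left(-4637\right) = 4340232$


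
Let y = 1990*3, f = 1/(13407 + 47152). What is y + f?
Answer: 361537231/60559 ≈ 5970.0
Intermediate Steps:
f = 1/60559 ≈ 1.6513e-5
y = 5970
y + f = 5970 + 1/60559 = 361537231/60559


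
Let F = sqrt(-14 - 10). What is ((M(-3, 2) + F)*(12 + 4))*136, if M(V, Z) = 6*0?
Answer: 4352*I*sqrt(6) ≈ 10660.0*I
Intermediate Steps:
F = 2*I*sqrt(6) (F = sqrt(-24) = 2*I*sqrt(6) ≈ 4.899*I)
M(V, Z) = 0
((M(-3, 2) + F)*(12 + 4))*136 = ((0 + 2*I*sqrt(6))*(12 + 4))*136 = ((2*I*sqrt(6))*16)*136 = (32*I*sqrt(6))*136 = 4352*I*sqrt(6)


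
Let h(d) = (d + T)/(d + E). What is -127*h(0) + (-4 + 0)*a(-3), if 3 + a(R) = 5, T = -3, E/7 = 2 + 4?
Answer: 15/14 ≈ 1.0714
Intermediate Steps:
E = 42 (E = 7*(2 + 4) = 7*6 = 42)
a(R) = 2 (a(R) = -3 + 5 = 2)
h(d) = (-3 + d)/(42 + d) (h(d) = (d - 3)/(d + 42) = (-3 + d)/(42 + d))
-127*h(0) + (-4 + 0)*a(-3) = -127*(-3 + 0)/(42 + 0) + (-4 + 0)*2 = -127*(-3)/42 - 4*2 = -127*(-3)/42 - 8 = -127*(-1/14) - 8 = 127/14 - 8 = 15/14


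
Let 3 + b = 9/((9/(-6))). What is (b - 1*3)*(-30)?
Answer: 360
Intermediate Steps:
b = -9 (b = -3 + 9/((9/(-6))) = -3 + 9/((9*(-⅙))) = -3 + 9/(-3/2) = -3 + 9*(-⅔) = -3 - 6 = -9)
(b - 1*3)*(-30) = (-9 - 1*3)*(-30) = (-9 - 3)*(-30) = -12*(-30) = 360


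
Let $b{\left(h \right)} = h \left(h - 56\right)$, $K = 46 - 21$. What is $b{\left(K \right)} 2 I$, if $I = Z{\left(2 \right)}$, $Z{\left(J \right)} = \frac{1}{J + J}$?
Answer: $- \frac{775}{2} \approx -387.5$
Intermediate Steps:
$K = 25$
$Z{\left(J \right)} = \frac{1}{2 J}$
$I = \frac{1}{4}$ ($I = \frac{1}{2 \cdot 2} = \frac{1}{2} \cdot \frac{1}{2} = \frac{1}{4} \approx 0.25$)
$b{\left(h \right)} = h \left(-56 + h\right)$
$b{\left(K \right)} 2 I = 25 \left(-56 + 25\right) 2 \cdot \frac{1}{4} = 25 \left(-31\right) \frac{1}{2} = \left(-775\right) \frac{1}{2} = - \frac{775}{2}$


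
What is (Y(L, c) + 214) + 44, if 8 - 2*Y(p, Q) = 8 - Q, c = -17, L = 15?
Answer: 499/2 ≈ 249.50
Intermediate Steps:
Y(p, Q) = Q/2 (Y(p, Q) = 4 - (8 - Q)/2 = 4 + (-4 + Q/2) = Q/2)
(Y(L, c) + 214) + 44 = ((½)*(-17) + 214) + 44 = (-17/2 + 214) + 44 = 411/2 + 44 = 499/2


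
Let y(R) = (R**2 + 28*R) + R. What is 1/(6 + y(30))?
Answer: 1/1776 ≈ 0.00056306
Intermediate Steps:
y(R) = R**2 + 29*R
1/(6 + y(30)) = 1/(6 + 30*(29 + 30)) = 1/(6 + 30*59) = 1/(6 + 1770) = 1/1776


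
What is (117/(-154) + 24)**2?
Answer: 12809241/23716 ≈ 540.11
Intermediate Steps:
(117/(-154) + 24)**2 = (117*(-1/154) + 24)**2 = (-117/154 + 24)**2 = (3579/154)**2 = 12809241/23716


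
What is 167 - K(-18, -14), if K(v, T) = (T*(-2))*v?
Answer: 671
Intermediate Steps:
K(v, T) = -2*T*v (K(v, T) = (-2*T)*v = -2*T*v)
167 - K(-18, -14) = 167 - (-2)*(-14)*(-18) = 167 - 1*(-504) = 167 + 504 = 671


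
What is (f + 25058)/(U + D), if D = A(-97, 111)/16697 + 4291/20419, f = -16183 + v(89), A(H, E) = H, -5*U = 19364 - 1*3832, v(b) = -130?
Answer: -709877546675/252146204236 ≈ -2.8153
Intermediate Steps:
U = -15532/5 (U = -(19364 - 1*3832)/5 = -(19364 - 3832)/5 = -1/5*15532 = -15532/5 ≈ -3106.4)
f = -16313 (f = -16183 - 130 = -16313)
D = 9952312/48705149 (D = -97/16697 + 4291/20419 = -97*1/16697 + 4291*(1/20419) = -97/16697 + 613/2917 = 9952312/48705149 ≈ 0.20434)
(f + 25058)/(U + D) = (-16313 + 25058)/(-15532/5 + 9952312/48705149) = 8745/(-756438612708/243525745) = 8745*(-243525745/756438612708) = -709877546675/252146204236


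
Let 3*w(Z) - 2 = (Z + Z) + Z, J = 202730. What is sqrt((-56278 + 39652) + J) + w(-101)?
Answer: -301/3 + 2*sqrt(46526) ≈ 331.06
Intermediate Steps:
w(Z) = 2/3 + Z (w(Z) = 2/3 + ((Z + Z) + Z)/3 = 2/3 + (2*Z + Z)/3 = 2/3 + (3*Z)/3 = 2/3 + Z)
sqrt((-56278 + 39652) + J) + w(-101) = sqrt((-56278 + 39652) + 202730) + (2/3 - 101) = sqrt(-16626 + 202730) - 301/3 = sqrt(186104) - 301/3 = 2*sqrt(46526) - 301/3 = -301/3 + 2*sqrt(46526)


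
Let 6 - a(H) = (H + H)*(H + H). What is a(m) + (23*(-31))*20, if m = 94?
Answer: -49598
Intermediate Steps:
a(H) = 6 - 4*H² (a(H) = 6 - (H + H)*(H + H) = 6 - 2*H*2*H = 6 - 4*H²)
a(m) + (23*(-31))*20 = (6 - 4*94²) + (23*(-31))*20 = (6 - 4*8836) - 713*20 = (6 - 35344) - 14260 = -35338 - 14260 = -49598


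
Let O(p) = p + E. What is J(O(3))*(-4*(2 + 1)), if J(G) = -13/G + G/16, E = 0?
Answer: 199/4 ≈ 49.750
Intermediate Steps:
O(p) = p (O(p) = p + 0 = p)
J(G) = -13/G + G/16 (J(G) = -13/G + G*(1/16) = -13/G + G/16)
J(O(3))*(-4*(2 + 1)) = (-13/3 + (1/16)*3)*(-4*(2 + 1)) = (-13*⅓ + 3/16)*(-4*3) = (-13/3 + 3/16)*(-12) = -199/48*(-12) = 199/4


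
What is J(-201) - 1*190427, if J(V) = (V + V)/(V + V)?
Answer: -190426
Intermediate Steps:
J(V) = 1 (J(V) = (2*V)/((2*V)) = (2*V)*(1/(2*V)) = 1)
J(-201) - 1*190427 = 1 - 1*190427 = 1 - 190427 = -190426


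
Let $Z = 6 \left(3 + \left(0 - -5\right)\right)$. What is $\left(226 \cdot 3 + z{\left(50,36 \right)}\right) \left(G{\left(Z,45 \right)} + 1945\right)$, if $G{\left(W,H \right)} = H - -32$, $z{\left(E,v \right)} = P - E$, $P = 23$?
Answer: $1316322$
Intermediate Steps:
$z{\left(E,v \right)} = 23 - E$
$Z = 48$ ($Z = 6 \left(3 + \left(0 + 5\right)\right) = 6 \left(3 + 5\right) = 6 \cdot 8 = 48$)
$G{\left(W,H \right)} = 32 + H$ ($G{\left(W,H \right)} = H + 32 = 32 + H$)
$\left(226 \cdot 3 + z{\left(50,36 \right)}\right) \left(G{\left(Z,45 \right)} + 1945\right) = \left(226 \cdot 3 + \left(23 - 50\right)\right) \left(\left(32 + 45\right) + 1945\right) = \left(678 + \left(23 - 50\right)\right) \left(77 + 1945\right) = \left(678 - 27\right) 2022 = 651 \cdot 2022 = 1316322$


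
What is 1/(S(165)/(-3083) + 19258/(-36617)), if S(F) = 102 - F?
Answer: -112890211/57065543 ≈ -1.9783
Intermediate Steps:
1/(S(165)/(-3083) + 19258/(-36617)) = 1/((102 - 1*165)/(-3083) + 19258/(-36617)) = 1/((102 - 165)*(-1/3083) + 19258*(-1/36617)) = 1/(-63*(-1/3083) - 19258/36617) = 1/(63/3083 - 19258/36617) = 1/(-57065543/112890211) = -112890211/57065543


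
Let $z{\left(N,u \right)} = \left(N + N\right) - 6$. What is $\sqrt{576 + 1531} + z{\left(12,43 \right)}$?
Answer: $18 + 7 \sqrt{43} \approx 63.902$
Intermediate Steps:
$z{\left(N,u \right)} = -6 + 2 N$ ($z{\left(N,u \right)} = 2 N - 6 = -6 + 2 N$)
$\sqrt{576 + 1531} + z{\left(12,43 \right)} = \sqrt{576 + 1531} + \left(-6 + 2 \cdot 12\right) = \sqrt{2107} + \left(-6 + 24\right) = 7 \sqrt{43} + 18 = 18 + 7 \sqrt{43}$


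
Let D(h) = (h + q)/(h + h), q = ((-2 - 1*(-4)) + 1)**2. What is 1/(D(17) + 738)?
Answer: 17/12559 ≈ 0.0013536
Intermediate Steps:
q = 9 (q = ((-2 + 4) + 1)**2 = (2 + 1)**2 = 3**2 = 9)
D(h) = (9 + h)/(2*h) (D(h) = (h + 9)/(h + h) = (9 + h)/((2*h)) = (9 + h)*(1/(2*h)) = (9 + h)/(2*h))
1/(D(17) + 738) = 1/((1/2)*(9 + 17)/17 + 738) = 1/((1/2)*(1/17)*26 + 738) = 1/(13/17 + 738) = 1/(12559/17) = 17/12559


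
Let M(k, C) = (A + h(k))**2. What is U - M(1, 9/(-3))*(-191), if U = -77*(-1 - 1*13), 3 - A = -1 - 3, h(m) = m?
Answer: 13302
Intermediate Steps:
A = 7 (A = 3 - (-1 - 3) = 3 - 1*(-4) = 3 + 4 = 7)
M(k, C) = (7 + k)**2
U = 1078 (U = -77*(-1 - 13) = -77*(-14) = -11*(-98) = 1078)
U - M(1, 9/(-3))*(-191) = 1078 - (7 + 1)**2*(-191) = 1078 - 8**2*(-191) = 1078 - 64*(-191) = 1078 - 1*(-12224) = 1078 + 12224 = 13302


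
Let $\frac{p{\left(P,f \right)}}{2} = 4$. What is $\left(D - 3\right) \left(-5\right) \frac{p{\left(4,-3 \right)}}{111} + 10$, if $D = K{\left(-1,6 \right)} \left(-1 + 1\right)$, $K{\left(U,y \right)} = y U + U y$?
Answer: $\frac{410}{37} \approx 11.081$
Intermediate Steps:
$K{\left(U,y \right)} = 2 U y$ ($K{\left(U,y \right)} = U y + U y = 2 U y$)
$p{\left(P,f \right)} = 8$ ($p{\left(P,f \right)} = 2 \cdot 4 = 8$)
$D = 0$ ($D = 2 \left(-1\right) 6 \left(-1 + 1\right) = \left(-12\right) 0 = 0$)
$\left(D - 3\right) \left(-5\right) \frac{p{\left(4,-3 \right)}}{111} + 10 = \left(0 - 3\right) \left(-5\right) \frac{8}{111} + 10 = \left(-3\right) \left(-5\right) 8 \cdot \frac{1}{111} + 10 = 15 \cdot \frac{8}{111} + 10 = \frac{40}{37} + 10 = \frac{410}{37}$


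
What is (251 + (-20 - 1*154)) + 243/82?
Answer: 6557/82 ≈ 79.963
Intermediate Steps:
(251 + (-20 - 1*154)) + 243/82 = (251 + (-20 - 154)) + 243*(1/82) = (251 - 174) + 243/82 = 77 + 243/82 = 6557/82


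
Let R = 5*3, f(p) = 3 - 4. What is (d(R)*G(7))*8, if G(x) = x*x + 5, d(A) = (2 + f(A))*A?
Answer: 6480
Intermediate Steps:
f(p) = -1
R = 15
d(A) = A (d(A) = (2 - 1)*A = 1*A = A)
G(x) = 5 + x² (G(x) = x² + 5 = 5 + x²)
(d(R)*G(7))*8 = (15*(5 + 7²))*8 = (15*(5 + 49))*8 = (15*54)*8 = 810*8 = 6480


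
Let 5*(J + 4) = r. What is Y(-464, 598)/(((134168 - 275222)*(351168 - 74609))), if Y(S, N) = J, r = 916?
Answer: -448/97524382965 ≈ -4.5937e-9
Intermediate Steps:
J = 896/5 (J = -4 + (⅕)*916 = -4 + 916/5 = 896/5 ≈ 179.20)
Y(S, N) = 896/5
Y(-464, 598)/(((134168 - 275222)*(351168 - 74609))) = 896/(5*(((134168 - 275222)*(351168 - 74609)))) = 896/(5*((-141054*276559))) = (896/5)/(-39009753186) = (896/5)*(-1/39009753186) = -448/97524382965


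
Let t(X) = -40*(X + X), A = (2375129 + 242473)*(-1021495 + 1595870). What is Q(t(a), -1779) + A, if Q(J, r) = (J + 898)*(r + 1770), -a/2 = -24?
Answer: 1503485175228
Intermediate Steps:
a = 48 (a = -2*(-24) = 48)
A = 1503485148750 (A = 2617602*574375 = 1503485148750)
t(X) = -80*X
Q(J, r) = (898 + J)*(1770 + r)
Q(t(a), -1779) + A = (1589460 + 898*(-1779) + 1770*(-80*48) - 80*48*(-1779)) + 1503485148750 = (1589460 - 1597542 + 1770*(-3840) - 3840*(-1779)) + 1503485148750 = (1589460 - 1597542 - 6796800 + 6831360) + 1503485148750 = 26478 + 1503485148750 = 1503485175228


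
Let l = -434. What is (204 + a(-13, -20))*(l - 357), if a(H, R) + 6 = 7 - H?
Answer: -172438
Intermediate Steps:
a(H, R) = 1 - H (a(H, R) = -6 + (7 - H) = 1 - H)
(204 + a(-13, -20))*(l - 357) = (204 + (1 - 1*(-13)))*(-434 - 357) = (204 + (1 + 13))*(-791) = (204 + 14)*(-791) = 218*(-791) = -172438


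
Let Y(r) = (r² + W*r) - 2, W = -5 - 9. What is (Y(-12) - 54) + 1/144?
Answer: 36865/144 ≈ 256.01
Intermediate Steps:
W = -14
Y(r) = -2 + r² - 14*r (Y(r) = (r² - 14*r) - 2 = -2 + r² - 14*r)
(Y(-12) - 54) + 1/144 = ((-2 + (-12)² - 14*(-12)) - 54) + 1/144 = ((-2 + 144 + 168) - 54) + 1/144 = (310 - 54) + 1/144 = 256 + 1/144 = 36865/144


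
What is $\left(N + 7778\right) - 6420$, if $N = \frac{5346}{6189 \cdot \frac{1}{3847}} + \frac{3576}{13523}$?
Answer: $\frac{130597744172}{27897949} \approx 4681.3$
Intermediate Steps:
$N = \frac{92712329430}{27897949}$ ($N = \frac{5346}{6189 \cdot \frac{1}{3847}} + 3576 \cdot \frac{1}{13523} = \frac{5346}{\frac{6189}{3847}} + \frac{3576}{13523} = 5346 \cdot \frac{3847}{6189} + \frac{3576}{13523} = \frac{6855354}{2063} + \frac{3576}{13523} = \frac{92712329430}{27897949} \approx 3323.3$)
$\left(N + 7778\right) - 6420 = \left(\frac{92712329430}{27897949} + 7778\right) - 6420 = \frac{309702576752}{27897949} - 6420 = \frac{130597744172}{27897949}$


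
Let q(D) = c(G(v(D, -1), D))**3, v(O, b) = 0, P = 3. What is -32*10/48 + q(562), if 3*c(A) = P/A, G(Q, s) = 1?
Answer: -17/3 ≈ -5.6667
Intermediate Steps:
c(A) = 1/A (c(A) = (3/A)/3 = 1/A)
q(D) = 1 (q(D) = (1/1)**3 = 1**3 = 1)
-32*10/48 + q(562) = -32*10/48 + 1 = -320*1/48 + 1 = -20/3 + 1 = -17/3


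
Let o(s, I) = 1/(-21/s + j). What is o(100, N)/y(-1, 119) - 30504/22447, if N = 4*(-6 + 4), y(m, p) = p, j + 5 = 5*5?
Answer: -7181477804/5286290947 ≈ -1.3585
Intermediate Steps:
j = 20 (j = -5 + 5*5 = -5 + 25 = 20)
N = -8 (N = 4*(-2) = -8)
o(s, I) = 1/(20 - 21/s) (o(s, I) = 1/(-21/s + 20) = 1/(20 - 21/s))
o(100, N)/y(-1, 119) - 30504/22447 = (100/(-21 + 20*100))/119 - 30504/22447 = (100/(-21 + 2000))*(1/119) - 30504*1/22447 = (100/1979)*(1/119) - 30504/22447 = 100/235501 - 30504/22447 = -7181477804/5286290947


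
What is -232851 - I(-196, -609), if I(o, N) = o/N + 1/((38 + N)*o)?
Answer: -2267201602627/9736692 ≈ -2.3285e+5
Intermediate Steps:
I(o, N) = o/N + 1/(o*(38 + N))
-232851 - I(-196, -609) = -232851 - (-609 + 38*(-196)² - 609*(-196)²)/((-609)*(-196)*(38 - 609)) = -232851 - (-1)*(-1)*(-609 + 38*38416 - 609*38416)/(609*196*(-571)) = -232851 - (-1)*(-1)*(-1)*(-609 + 1459808 - 23395344)/(609*196*571) = -232851 - (-1)*(-1)*(-1)*(-21936145)/(609*196*571) = -232851 - 1*3133735/9736692 = -232851 - 3133735/9736692 = -2267201602627/9736692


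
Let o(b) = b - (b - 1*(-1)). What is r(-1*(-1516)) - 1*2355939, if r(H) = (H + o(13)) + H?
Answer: -2352908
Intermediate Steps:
o(b) = -1 (o(b) = b - (b + 1) = b - (1 + b) = b + (-1 - b) = -1)
r(H) = -1 + 2*H (r(H) = (H - 1) + H = (-1 + H) + H = -1 + 2*H)
r(-1*(-1516)) - 1*2355939 = (-1 + 2*(-1*(-1516))) - 1*2355939 = (-1 + 2*1516) - 2355939 = (-1 + 3032) - 2355939 = 3031 - 2355939 = -2352908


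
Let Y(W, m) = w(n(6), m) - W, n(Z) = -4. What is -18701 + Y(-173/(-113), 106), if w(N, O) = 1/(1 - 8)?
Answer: -14793815/791 ≈ -18703.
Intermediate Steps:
w(N, O) = -⅐ (w(N, O) = 1/(-7) = -⅐)
Y(W, m) = -⅐ - W
-18701 + Y(-173/(-113), 106) = -18701 + (-⅐ - (-173)/(-113)) = -18701 + (-⅐ - (-173)*(-1)/113) = -18701 + (-⅐ - 1*173/113) = -18701 + (-⅐ - 173/113) = -18701 - 1324/791 = -14793815/791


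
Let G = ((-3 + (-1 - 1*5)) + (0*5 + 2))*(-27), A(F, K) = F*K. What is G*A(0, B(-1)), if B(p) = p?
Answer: 0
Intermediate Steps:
G = 189 (G = ((-3 + (-1 - 5)) + (0 + 2))*(-27) = ((-3 - 6) + 2)*(-27) = (-9 + 2)*(-27) = -7*(-27) = 189)
G*A(0, B(-1)) = 189*(0*(-1)) = 189*0 = 0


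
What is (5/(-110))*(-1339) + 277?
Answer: 7433/22 ≈ 337.86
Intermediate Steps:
(5/(-110))*(-1339) + 277 = (5*(-1/110))*(-1339) + 277 = -1/22*(-1339) + 277 = 1339/22 + 277 = 7433/22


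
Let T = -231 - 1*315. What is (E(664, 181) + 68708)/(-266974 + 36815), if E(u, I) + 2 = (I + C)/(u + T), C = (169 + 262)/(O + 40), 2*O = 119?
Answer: -1613391173/5404593638 ≈ -0.29852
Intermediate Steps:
O = 119/2 (O = (1/2)*119 = 119/2 ≈ 59.500)
C = 862/199 (C = (169 + 262)/(119/2 + 40) = 431/(199/2) = 431*(2/199) = 862/199 ≈ 4.3317)
T = -546 (T = -231 - 315 = -546)
E(u, I) = -2 + (862/199 + I)/(-546 + u) (E(u, I) = -2 + (I + 862/199)/(u - 546) = -2 + (862/199 + I)/(-546 + u))
(E(664, 181) + 68708)/(-266974 + 36815) = ((218170/199 + 181 - 2*664)/(-546 + 664) + 68708)/(-266974 + 36815) = ((218170/199 + 181 - 1328)/118 + 68708)/(-230159) = ((1/118)*(-10083/199) + 68708)*(-1/230159) = (-10083/23482 + 68708)*(-1/230159) = (1613391173/23482)*(-1/230159) = -1613391173/5404593638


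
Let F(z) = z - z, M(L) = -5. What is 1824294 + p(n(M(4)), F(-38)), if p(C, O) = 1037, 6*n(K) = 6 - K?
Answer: 1825331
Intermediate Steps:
n(K) = 1 - K/6 (n(K) = (6 - K)/6 = 1 - K/6)
F(z) = 0
1824294 + p(n(M(4)), F(-38)) = 1824294 + 1037 = 1825331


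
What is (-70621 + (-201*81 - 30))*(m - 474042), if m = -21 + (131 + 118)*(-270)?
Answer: 47055683076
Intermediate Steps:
m = -67251 (m = -21 + 249*(-270) = -21 - 67230 = -67251)
(-70621 + (-201*81 - 30))*(m - 474042) = (-70621 + (-201*81 - 30))*(-67251 - 474042) = (-70621 + (-16281 - 30))*(-541293) = (-70621 - 16311)*(-541293) = -86932*(-541293) = 47055683076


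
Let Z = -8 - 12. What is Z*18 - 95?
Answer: -455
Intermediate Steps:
Z = -20
Z*18 - 95 = -20*18 - 95 = -360 - 95 = -455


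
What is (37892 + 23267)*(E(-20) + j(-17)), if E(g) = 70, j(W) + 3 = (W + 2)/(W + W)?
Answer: 140237587/34 ≈ 4.1246e+6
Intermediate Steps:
j(W) = -3 + (2 + W)/(2*W) (j(W) = -3 + (W + 2)/(W + W) = -3 + (2 + W)/((2*W)) = -3 + (2 + W)*(1/(2*W)) = -3 + (2 + W)/(2*W))
(37892 + 23267)*(E(-20) + j(-17)) = (37892 + 23267)*(70 + (-5/2 + 1/(-17))) = 61159*(70 + (-5/2 - 1/17)) = 61159*(70 - 87/34) = 61159*(2293/34) = 140237587/34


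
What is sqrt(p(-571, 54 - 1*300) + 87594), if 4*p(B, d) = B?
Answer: sqrt(349805)/2 ≈ 295.72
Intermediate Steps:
p(B, d) = B/4
sqrt(p(-571, 54 - 1*300) + 87594) = sqrt((1/4)*(-571) + 87594) = sqrt(-571/4 + 87594) = sqrt(349805/4) = sqrt(349805)/2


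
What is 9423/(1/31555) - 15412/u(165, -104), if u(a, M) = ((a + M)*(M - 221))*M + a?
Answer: 613110374417813/2061965 ≈ 2.9734e+8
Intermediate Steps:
u(a, M) = a + M*(-221 + M)*(M + a) (u(a, M) = ((M + a)*(-221 + M))*M + a = ((-221 + M)*(M + a))*M + a = M*(-221 + M)*(M + a) + a = a + M*(-221 + M)*(M + a))
9423/(1/31555) - 15412/u(165, -104) = 9423/(1/31555) - 15412/(165 + (-104)³ - 221*(-104)² + 165*(-104)² - 221*(-104)*165) = 9423/(1/31555) - 15412/(165 - 1124864 - 221*10816 + 165*10816 + 3792360) = 9423*31555 - 15412/(165 - 1124864 - 2390336 + 1784640 + 3792360) = 297342765 - 15412/2061965 = 613110374417813/2061965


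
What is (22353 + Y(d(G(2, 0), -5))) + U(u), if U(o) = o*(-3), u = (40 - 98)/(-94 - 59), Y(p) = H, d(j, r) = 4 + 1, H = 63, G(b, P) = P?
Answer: 1143158/51 ≈ 22415.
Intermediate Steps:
d(j, r) = 5
Y(p) = 63
u = 58/153 (u = -58/(-153) = -58*(-1/153) = 58/153 ≈ 0.37909)
U(o) = -3*o
(22353 + Y(d(G(2, 0), -5))) + U(u) = (22353 + 63) - 3*58/153 = 22416 - 58/51 = 1143158/51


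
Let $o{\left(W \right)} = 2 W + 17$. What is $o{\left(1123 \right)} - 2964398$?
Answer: $-2962135$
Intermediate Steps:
$o{\left(W \right)} = 17 + 2 W$
$o{\left(1123 \right)} - 2964398 = \left(17 + 2 \cdot 1123\right) - 2964398 = \left(17 + 2246\right) - 2964398 = 2263 - 2964398 = -2962135$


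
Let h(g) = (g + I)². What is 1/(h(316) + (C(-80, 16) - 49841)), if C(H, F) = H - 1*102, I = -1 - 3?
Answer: 1/47321 ≈ 2.1132e-5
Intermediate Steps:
I = -4
C(H, F) = -102 + H (C(H, F) = H - 102 = -102 + H)
h(g) = (-4 + g)² (h(g) = (g - 4)² = (-4 + g)²)
1/(h(316) + (C(-80, 16) - 49841)) = 1/((-4 + 316)² + ((-102 - 80) - 49841)) = 1/(312² + (-182 - 49841)) = 1/(97344 - 50023) = 1/47321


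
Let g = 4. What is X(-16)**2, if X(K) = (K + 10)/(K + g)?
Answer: 1/4 ≈ 0.25000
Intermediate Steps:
X(K) = (10 + K)/(4 + K) (X(K) = (K + 10)/(K + 4) = (10 + K)/(4 + K))
X(-16)**2 = ((10 - 16)/(4 - 16))**2 = (-6/(-12))**2 = (-1/12*(-6))**2 = (1/2)**2 = 1/4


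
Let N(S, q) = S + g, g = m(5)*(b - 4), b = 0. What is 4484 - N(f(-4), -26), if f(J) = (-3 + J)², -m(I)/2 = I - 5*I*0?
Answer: 4395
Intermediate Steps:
m(I) = -2*I (m(I) = -2*(I - 5*I*0) = -2*(I - 5*0) = -2*(I + 0) = -2*I)
g = 40 (g = (-2*5)*(0 - 4) = -10*(-4) = 40)
N(S, q) = 40 + S (N(S, q) = S + 40 = 40 + S)
4484 - N(f(-4), -26) = 4484 - (40 + (-3 - 4)²) = 4484 - (40 + (-7)²) = 4484 - (40 + 49) = 4484 - 1*89 = 4484 - 89 = 4395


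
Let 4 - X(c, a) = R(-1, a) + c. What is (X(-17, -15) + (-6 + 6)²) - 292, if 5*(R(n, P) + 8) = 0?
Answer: -263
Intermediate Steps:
R(n, P) = -8 (R(n, P) = -8 + (⅕)*0 = -8 + 0 = -8)
X(c, a) = 12 - c (X(c, a) = 4 - (-8 + c) = 4 + (8 - c) = 12 - c)
(X(-17, -15) + (-6 + 6)²) - 292 = ((12 - 1*(-17)) + (-6 + 6)²) - 292 = ((12 + 17) + 0²) - 292 = (29 + 0) - 292 = 29 - 292 = -263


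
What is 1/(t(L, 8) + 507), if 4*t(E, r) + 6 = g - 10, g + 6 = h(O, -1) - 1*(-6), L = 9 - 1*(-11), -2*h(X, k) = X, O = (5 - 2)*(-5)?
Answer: 8/4039 ≈ 0.0019807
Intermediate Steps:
O = -15 (O = 3*(-5) = -15)
h(X, k) = -X/2
L = 20 (L = 9 + 11 = 20)
g = 15/2 (g = -6 + (-½*(-15) - 1*(-6)) = -6 + (15/2 + 6) = -6 + 27/2 = 15/2 ≈ 7.5000)
t(E, r) = -17/8 (t(E, r) = -3/2 + (15/2 - 10)/4 = -3/2 + (¼)*(-5/2) = -3/2 - 5/8 = -17/8)
1/(t(L, 8) + 507) = 1/(-17/8 + 507) = 1/(4039/8) = 8/4039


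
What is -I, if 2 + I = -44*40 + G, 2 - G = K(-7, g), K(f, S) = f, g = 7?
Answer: 1753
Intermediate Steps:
G = 9 (G = 2 - 1*(-7) = 2 + 7 = 9)
I = -1753 (I = -2 + (-44*40 + 9) = -2 + (-1760 + 9) = -2 - 1751 = -1753)
-I = -1*(-1753) = 1753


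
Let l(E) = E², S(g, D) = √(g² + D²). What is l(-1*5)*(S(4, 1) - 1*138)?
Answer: -3450 + 25*√17 ≈ -3346.9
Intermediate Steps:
S(g, D) = √(D² + g²)
l(-1*5)*(S(4, 1) - 1*138) = (-1*5)²*(√(1² + 4²) - 1*138) = (-5)²*(√(1 + 16) - 138) = 25*(√17 - 138) = 25*(-138 + √17) = -3450 + 25*√17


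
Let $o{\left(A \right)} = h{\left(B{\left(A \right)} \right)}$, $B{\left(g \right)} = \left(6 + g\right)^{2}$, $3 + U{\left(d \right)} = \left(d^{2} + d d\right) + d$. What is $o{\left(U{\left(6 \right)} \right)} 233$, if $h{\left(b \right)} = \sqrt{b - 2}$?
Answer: $233 \sqrt{6559} \approx 18870.0$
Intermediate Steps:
$U{\left(d \right)} = -3 + d + 2 d^{2}$ ($U{\left(d \right)} = -3 + \left(\left(d^{2} + d d\right) + d\right) = -3 + \left(\left(d^{2} + d^{2}\right) + d\right) = -3 + \left(2 d^{2} + d\right) = -3 + \left(d + 2 d^{2}\right) = -3 + d + 2 d^{2}$)
$h{\left(b \right)} = \sqrt{-2 + b}$
$o{\left(A \right)} = \sqrt{-2 + \left(6 + A\right)^{2}}$
$o{\left(U{\left(6 \right)} \right)} 233 = \sqrt{-2 + \left(6 + \left(-3 + 6 + 2 \cdot 6^{2}\right)\right)^{2}} \cdot 233 = \sqrt{-2 + \left(6 + \left(-3 + 6 + 2 \cdot 36\right)\right)^{2}} \cdot 233 = \sqrt{-2 + \left(6 + \left(-3 + 6 + 72\right)\right)^{2}} \cdot 233 = \sqrt{-2 + \left(6 + 75\right)^{2}} \cdot 233 = \sqrt{-2 + 81^{2}} \cdot 233 = \sqrt{-2 + 6561} \cdot 233 = \sqrt{6559} \cdot 233 = 233 \sqrt{6559}$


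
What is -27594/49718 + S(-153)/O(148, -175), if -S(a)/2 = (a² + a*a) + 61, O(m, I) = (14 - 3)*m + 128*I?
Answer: 1022069419/258185574 ≈ 3.9587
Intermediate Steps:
O(m, I) = 11*m + 128*I
S(a) = -122 - 4*a² (S(a) = -2*((a² + a*a) + 61) = -2*((a² + a²) + 61) = -2*(2*a² + 61) = -2*(61 + 2*a²) = -122 - 4*a²)
-27594/49718 + S(-153)/O(148, -175) = -27594/49718 + (-122 - 4*(-153)²)/(11*148 + 128*(-175)) = -27594*1/49718 + (-122 - 4*23409)/(1628 - 22400) = -13797/24859 + (-122 - 93636)/(-20772) = -13797/24859 - 93758*(-1/20772) = -13797/24859 + 46879/10386 = 1022069419/258185574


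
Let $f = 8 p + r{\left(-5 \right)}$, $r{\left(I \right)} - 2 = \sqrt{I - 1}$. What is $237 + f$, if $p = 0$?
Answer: $239 + i \sqrt{6} \approx 239.0 + 2.4495 i$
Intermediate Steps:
$r{\left(I \right)} = 2 + \sqrt{-1 + I}$ ($r{\left(I \right)} = 2 + \sqrt{I - 1} = 2 + \sqrt{-1 + I}$)
$f = 2 + i \sqrt{6}$ ($f = 8 \cdot 0 + \left(2 + \sqrt{-1 - 5}\right) = 0 + \left(2 + \sqrt{-6}\right) = 0 + \left(2 + i \sqrt{6}\right) = 2 + i \sqrt{6} \approx 2.0 + 2.4495 i$)
$237 + f = 237 + \left(2 + i \sqrt{6}\right) = 239 + i \sqrt{6}$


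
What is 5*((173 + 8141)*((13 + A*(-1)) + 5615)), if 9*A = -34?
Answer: 2107017020/9 ≈ 2.3411e+8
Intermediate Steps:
A = -34/9 (A = (⅑)*(-34) = -34/9 ≈ -3.7778)
5*((173 + 8141)*((13 + A*(-1)) + 5615)) = 5*((173 + 8141)*((13 - 34/9*(-1)) + 5615)) = 5*(8314*((13 + 34/9) + 5615)) = 5*(8314*(151/9 + 5615)) = 5*(8314*(50686/9)) = 5*(421403404/9) = 2107017020/9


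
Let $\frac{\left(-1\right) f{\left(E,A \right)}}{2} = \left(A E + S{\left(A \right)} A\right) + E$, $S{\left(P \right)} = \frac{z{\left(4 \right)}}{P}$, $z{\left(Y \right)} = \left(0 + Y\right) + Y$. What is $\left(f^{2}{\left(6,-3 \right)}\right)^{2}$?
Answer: $4096$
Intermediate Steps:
$z{\left(Y \right)} = 2 Y$ ($z{\left(Y \right)} = Y + Y = 2 Y$)
$S{\left(P \right)} = \frac{8}{P}$ ($S{\left(P \right)} = \frac{2 \cdot 4}{P} = \frac{8}{P}$)
$f{\left(E,A \right)} = -16 - 2 E - 2 A E$ ($f{\left(E,A \right)} = - 2 \left(\left(A E + \frac{8}{A} A\right) + E\right) = - 2 \left(\left(A E + 8\right) + E\right) = - 2 \left(\left(8 + A E\right) + E\right) = - 2 \left(8 + E + A E\right) = -16 - 2 E - 2 A E$)
$\left(f^{2}{\left(6,-3 \right)}\right)^{2} = \left(\left(-16 - 12 - \left(-6\right) 6\right)^{2}\right)^{2} = \left(\left(-16 - 12 + 36\right)^{2}\right)^{2} = \left(8^{2}\right)^{2} = 64^{2} = 4096$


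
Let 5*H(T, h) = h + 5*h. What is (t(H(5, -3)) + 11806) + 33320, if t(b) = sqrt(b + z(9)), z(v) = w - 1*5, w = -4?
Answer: 45126 + 3*I*sqrt(35)/5 ≈ 45126.0 + 3.5496*I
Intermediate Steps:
z(v) = -9 (z(v) = -4 - 1*5 = -4 - 5 = -9)
H(T, h) = 6*h/5 (H(T, h) = (h + 5*h)/5 = (6*h)/5 = 6*h/5)
t(b) = sqrt(-9 + b) (t(b) = sqrt(b - 9) = sqrt(-9 + b))
(t(H(5, -3)) + 11806) + 33320 = (sqrt(-9 + (6/5)*(-3)) + 11806) + 33320 = (sqrt(-9 - 18/5) + 11806) + 33320 = (sqrt(-63/5) + 11806) + 33320 = (3*I*sqrt(35)/5 + 11806) + 33320 = (11806 + 3*I*sqrt(35)/5) + 33320 = 45126 + 3*I*sqrt(35)/5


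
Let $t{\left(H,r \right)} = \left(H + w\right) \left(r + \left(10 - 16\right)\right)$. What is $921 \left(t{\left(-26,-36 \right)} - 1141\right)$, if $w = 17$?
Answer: $-702723$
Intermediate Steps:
$t{\left(H,r \right)} = \left(-6 + r\right) \left(17 + H\right)$ ($t{\left(H,r \right)} = \left(H + 17\right) \left(r + \left(10 - 16\right)\right) = \left(17 + H\right) \left(r + \left(10 - 16\right)\right) = \left(17 + H\right) \left(r - 6\right) = \left(17 + H\right) \left(-6 + r\right) = \left(-6 + r\right) \left(17 + H\right)$)
$921 \left(t{\left(-26,-36 \right)} - 1141\right) = 921 \left(\left(-102 - -156 + 17 \left(-36\right) - -936\right) - 1141\right) = 921 \left(\left(-102 + 156 - 612 + 936\right) - 1141\right) = 921 \left(378 - 1141\right) = 921 \left(-763\right) = -702723$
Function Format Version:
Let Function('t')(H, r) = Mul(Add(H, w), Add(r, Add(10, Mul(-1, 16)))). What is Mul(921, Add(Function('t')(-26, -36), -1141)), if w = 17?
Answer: -702723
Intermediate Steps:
Function('t')(H, r) = Mul(Add(-6, r), Add(17, H)) (Function('t')(H, r) = Mul(Add(H, 17), Add(r, Add(10, Mul(-1, 16)))) = Mul(Add(17, H), Add(r, Add(10, -16))) = Mul(Add(17, H), Add(r, -6)) = Mul(Add(17, H), Add(-6, r)) = Mul(Add(-6, r), Add(17, H)))
Mul(921, Add(Function('t')(-26, -36), -1141)) = Mul(921, Add(Add(-102, Mul(-6, -26), Mul(17, -36), Mul(-26, -36)), -1141)) = Mul(921, Add(Add(-102, 156, -612, 936), -1141)) = Mul(921, Add(378, -1141)) = Mul(921, -763) = -702723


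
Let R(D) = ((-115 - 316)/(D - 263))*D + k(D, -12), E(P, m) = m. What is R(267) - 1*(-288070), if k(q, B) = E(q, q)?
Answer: 1038271/4 ≈ 2.5957e+5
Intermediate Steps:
k(q, B) = q
R(D) = D - 431*D/(-263 + D) (R(D) = ((-115 - 316)/(D - 263))*D + D = (-431/(-263 + D))*D + D = -431*D/(-263 + D) + D = D - 431*D/(-263 + D))
R(267) - 1*(-288070) = 267*(-694 + 267)/(-263 + 267) - 1*(-288070) = 267*(-427)/4 + 288070 = 267*(¼)*(-427) + 288070 = -114009/4 + 288070 = 1038271/4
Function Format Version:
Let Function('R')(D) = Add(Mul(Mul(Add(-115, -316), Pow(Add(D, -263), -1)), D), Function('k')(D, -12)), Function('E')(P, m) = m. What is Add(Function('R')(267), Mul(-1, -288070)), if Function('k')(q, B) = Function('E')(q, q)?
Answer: Rational(1038271, 4) ≈ 2.5957e+5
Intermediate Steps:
Function('k')(q, B) = q
Function('R')(D) = Add(D, Mul(-431, D, Pow(Add(-263, D), -1))) (Function('R')(D) = Add(Mul(Mul(Add(-115, -316), Pow(Add(D, -263), -1)), D), D) = Add(Mul(Mul(-431, Pow(Add(-263, D), -1)), D), D) = Add(Mul(-431, D, Pow(Add(-263, D), -1)), D) = Add(D, Mul(-431, D, Pow(Add(-263, D), -1))))
Add(Function('R')(267), Mul(-1, -288070)) = Add(Mul(267, Pow(Add(-263, 267), -1), Add(-694, 267)), Mul(-1, -288070)) = Add(Mul(267, Pow(4, -1), -427), 288070) = Add(Mul(267, Rational(1, 4), -427), 288070) = Add(Rational(-114009, 4), 288070) = Rational(1038271, 4)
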